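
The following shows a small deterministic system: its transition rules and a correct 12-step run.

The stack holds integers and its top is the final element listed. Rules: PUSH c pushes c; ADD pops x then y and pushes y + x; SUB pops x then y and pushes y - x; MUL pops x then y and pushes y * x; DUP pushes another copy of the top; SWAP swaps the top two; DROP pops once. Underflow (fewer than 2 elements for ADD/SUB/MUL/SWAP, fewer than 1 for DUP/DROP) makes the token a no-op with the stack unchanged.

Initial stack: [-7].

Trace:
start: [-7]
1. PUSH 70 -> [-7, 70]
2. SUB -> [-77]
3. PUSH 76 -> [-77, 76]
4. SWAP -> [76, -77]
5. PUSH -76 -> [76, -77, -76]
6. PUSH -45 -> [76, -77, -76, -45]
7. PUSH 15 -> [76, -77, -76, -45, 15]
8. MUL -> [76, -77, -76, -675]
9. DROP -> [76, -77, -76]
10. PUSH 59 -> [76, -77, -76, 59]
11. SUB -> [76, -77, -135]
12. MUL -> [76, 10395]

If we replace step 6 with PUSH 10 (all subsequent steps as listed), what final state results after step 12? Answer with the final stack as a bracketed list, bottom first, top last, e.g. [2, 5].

[76, 10395]

(re-executing from step 6 with the substitution; state before step 6: [76, -77, -76])
6. PUSH 10 -> [76, -77, -76, 10]
7. PUSH 15 -> [76, -77, -76, 10, 15]
8. MUL -> [76, -77, -76, 150]
9. DROP -> [76, -77, -76]
10. PUSH 59 -> [76, -77, -76, 59]
11. SUB -> [76, -77, -135]
12. MUL -> [76, 10395]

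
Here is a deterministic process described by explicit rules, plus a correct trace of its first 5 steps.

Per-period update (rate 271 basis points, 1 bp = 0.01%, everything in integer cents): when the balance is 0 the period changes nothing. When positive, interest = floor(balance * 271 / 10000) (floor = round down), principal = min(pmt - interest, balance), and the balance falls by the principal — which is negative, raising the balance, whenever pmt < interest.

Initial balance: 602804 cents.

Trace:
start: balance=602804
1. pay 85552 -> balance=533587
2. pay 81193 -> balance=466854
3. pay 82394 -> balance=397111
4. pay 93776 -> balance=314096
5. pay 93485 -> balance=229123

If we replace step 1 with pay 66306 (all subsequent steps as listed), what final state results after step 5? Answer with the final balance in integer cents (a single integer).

250541

(re-executing from step 1 with the substitution; state before step 1: balance=602804)
1. pay 66306 -> balance=552833
2. pay 81193 -> balance=486621
3. pay 82394 -> balance=417414
4. pay 93776 -> balance=334949
5. pay 93485 -> balance=250541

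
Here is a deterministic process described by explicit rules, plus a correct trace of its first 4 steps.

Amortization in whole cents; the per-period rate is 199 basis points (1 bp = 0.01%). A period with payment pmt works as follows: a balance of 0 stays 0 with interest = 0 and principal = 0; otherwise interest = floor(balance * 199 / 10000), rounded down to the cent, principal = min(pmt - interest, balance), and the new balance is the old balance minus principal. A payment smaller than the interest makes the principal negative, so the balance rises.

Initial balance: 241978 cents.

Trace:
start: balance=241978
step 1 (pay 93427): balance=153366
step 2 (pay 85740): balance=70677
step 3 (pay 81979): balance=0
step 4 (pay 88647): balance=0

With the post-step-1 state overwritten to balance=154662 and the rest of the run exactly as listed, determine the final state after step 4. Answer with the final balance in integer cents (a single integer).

0

state after step 1 := balance=154662
step 2 (pay 85740): balance=71999
step 3 (pay 81979): balance=0
step 4 (pay 88647): balance=0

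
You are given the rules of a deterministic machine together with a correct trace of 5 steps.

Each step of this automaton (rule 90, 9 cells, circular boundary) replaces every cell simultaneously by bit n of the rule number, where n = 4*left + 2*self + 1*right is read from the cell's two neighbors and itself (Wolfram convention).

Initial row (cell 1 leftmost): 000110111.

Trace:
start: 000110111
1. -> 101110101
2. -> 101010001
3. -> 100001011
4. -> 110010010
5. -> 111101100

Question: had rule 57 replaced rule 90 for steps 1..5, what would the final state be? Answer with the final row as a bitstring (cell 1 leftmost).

(re-executing steps 1..5 under rule 57; state before step 1: 000110111)
1. -> 110101100
2. -> 101011010
3. -> 010110101
4. -> 101101010
5. -> 011010101

011010101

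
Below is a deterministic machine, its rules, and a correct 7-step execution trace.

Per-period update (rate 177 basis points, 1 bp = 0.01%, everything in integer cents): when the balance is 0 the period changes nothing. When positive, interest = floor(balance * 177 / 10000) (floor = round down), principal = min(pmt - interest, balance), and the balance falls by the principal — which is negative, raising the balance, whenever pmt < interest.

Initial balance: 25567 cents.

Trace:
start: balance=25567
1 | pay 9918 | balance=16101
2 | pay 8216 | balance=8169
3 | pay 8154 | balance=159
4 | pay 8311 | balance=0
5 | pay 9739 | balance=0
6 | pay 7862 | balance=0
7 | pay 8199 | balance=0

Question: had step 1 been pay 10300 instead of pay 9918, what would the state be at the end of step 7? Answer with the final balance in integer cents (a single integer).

(re-executing from step 1 with the substitution; state before step 1: balance=25567)
1 | pay 10300 | balance=15719
2 | pay 8216 | balance=7781
3 | pay 8154 | balance=0
4 | pay 8311 | balance=0
5 | pay 9739 | balance=0
6 | pay 7862 | balance=0
7 | pay 8199 | balance=0

0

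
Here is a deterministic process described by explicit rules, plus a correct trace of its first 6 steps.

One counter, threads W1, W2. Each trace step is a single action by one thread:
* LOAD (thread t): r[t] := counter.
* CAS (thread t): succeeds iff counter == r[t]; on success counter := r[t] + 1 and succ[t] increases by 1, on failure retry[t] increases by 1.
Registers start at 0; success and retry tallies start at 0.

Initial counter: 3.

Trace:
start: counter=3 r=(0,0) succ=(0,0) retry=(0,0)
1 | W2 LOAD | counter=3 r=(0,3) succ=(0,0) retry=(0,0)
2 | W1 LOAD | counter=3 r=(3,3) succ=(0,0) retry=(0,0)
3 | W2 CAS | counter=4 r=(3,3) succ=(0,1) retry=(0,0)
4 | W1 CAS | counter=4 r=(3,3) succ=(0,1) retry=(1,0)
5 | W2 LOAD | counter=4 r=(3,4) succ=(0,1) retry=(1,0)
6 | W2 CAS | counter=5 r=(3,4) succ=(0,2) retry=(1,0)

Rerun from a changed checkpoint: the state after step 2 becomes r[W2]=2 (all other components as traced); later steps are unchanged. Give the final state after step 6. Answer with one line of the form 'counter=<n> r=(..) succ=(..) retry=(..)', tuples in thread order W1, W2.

state after step 2 := counter=3 r=(3,2) succ=(0,0) retry=(0,0)
3 | W2 CAS | counter=3 r=(3,2) succ=(0,0) retry=(0,1)
4 | W1 CAS | counter=4 r=(3,2) succ=(1,0) retry=(0,1)
5 | W2 LOAD | counter=4 r=(3,4) succ=(1,0) retry=(0,1)
6 | W2 CAS | counter=5 r=(3,4) succ=(1,1) retry=(0,1)

counter=5 r=(3,4) succ=(1,1) retry=(0,1)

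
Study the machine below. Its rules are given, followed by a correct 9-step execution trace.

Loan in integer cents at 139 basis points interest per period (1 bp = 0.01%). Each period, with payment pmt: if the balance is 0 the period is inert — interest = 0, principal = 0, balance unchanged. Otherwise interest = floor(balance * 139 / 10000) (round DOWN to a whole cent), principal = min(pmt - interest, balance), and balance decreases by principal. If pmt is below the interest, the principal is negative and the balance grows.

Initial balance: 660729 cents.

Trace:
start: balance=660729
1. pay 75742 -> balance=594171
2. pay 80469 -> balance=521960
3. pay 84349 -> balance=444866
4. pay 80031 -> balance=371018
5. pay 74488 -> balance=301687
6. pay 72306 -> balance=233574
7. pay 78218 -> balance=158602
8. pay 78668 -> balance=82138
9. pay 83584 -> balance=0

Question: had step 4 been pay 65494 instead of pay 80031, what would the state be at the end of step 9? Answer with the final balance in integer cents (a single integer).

(re-executing from step 4 with the substitution; state before step 4: balance=444866)
4. pay 65494 -> balance=385555
5. pay 74488 -> balance=316426
6. pay 72306 -> balance=248518
7. pay 78218 -> balance=173754
8. pay 78668 -> balance=97501
9. pay 83584 -> balance=15272

15272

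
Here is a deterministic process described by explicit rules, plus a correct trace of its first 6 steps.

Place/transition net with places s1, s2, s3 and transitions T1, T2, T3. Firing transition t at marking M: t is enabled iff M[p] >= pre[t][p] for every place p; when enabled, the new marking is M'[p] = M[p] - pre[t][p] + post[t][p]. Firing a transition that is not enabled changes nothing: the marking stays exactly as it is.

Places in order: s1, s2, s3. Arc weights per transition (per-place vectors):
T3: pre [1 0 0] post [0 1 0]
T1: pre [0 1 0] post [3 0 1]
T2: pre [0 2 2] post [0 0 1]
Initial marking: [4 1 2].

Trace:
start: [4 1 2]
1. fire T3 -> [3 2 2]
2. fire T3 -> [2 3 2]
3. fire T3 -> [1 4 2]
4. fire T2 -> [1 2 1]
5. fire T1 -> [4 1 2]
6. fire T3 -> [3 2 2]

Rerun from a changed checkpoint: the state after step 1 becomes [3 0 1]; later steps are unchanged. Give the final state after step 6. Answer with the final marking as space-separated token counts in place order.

3 2 2

state after step 1 := [3 0 1]
2. fire T3 -> [2 1 1]
3. fire T3 -> [1 2 1]
4. fire T2 -> [1 2 1]
5. fire T1 -> [4 1 2]
6. fire T3 -> [3 2 2]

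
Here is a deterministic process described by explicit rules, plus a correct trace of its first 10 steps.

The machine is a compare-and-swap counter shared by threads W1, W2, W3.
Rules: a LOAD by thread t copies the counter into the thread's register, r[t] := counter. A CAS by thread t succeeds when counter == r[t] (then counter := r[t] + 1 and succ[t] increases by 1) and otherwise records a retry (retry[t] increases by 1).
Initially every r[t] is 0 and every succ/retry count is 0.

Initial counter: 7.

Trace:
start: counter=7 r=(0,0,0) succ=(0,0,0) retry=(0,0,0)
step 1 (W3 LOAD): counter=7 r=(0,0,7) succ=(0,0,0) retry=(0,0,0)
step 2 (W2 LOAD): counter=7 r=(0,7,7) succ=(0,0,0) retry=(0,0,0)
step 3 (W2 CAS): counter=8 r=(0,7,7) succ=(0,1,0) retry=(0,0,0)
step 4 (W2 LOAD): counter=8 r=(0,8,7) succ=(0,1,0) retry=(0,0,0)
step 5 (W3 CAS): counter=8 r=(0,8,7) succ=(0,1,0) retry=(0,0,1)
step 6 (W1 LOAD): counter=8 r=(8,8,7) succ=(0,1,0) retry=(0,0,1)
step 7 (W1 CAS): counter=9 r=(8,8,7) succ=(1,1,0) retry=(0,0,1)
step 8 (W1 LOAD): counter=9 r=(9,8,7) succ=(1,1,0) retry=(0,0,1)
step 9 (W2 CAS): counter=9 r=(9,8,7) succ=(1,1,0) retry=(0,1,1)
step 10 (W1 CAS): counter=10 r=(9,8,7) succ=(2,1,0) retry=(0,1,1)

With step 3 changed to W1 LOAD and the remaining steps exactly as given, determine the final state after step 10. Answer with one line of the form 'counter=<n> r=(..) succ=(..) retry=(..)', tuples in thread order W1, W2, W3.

counter=10 r=(9,7,7) succ=(2,0,1) retry=(0,1,0)

(re-executing from step 3 with the substitution; state before step 3: counter=7 r=(0,7,7) succ=(0,0,0) retry=(0,0,0))
step 3 (W1 LOAD): counter=7 r=(7,7,7) succ=(0,0,0) retry=(0,0,0)
step 4 (W2 LOAD): counter=7 r=(7,7,7) succ=(0,0,0) retry=(0,0,0)
step 5 (W3 CAS): counter=8 r=(7,7,7) succ=(0,0,1) retry=(0,0,0)
step 6 (W1 LOAD): counter=8 r=(8,7,7) succ=(0,0,1) retry=(0,0,0)
step 7 (W1 CAS): counter=9 r=(8,7,7) succ=(1,0,1) retry=(0,0,0)
step 8 (W1 LOAD): counter=9 r=(9,7,7) succ=(1,0,1) retry=(0,0,0)
step 9 (W2 CAS): counter=9 r=(9,7,7) succ=(1,0,1) retry=(0,1,0)
step 10 (W1 CAS): counter=10 r=(9,7,7) succ=(2,0,1) retry=(0,1,0)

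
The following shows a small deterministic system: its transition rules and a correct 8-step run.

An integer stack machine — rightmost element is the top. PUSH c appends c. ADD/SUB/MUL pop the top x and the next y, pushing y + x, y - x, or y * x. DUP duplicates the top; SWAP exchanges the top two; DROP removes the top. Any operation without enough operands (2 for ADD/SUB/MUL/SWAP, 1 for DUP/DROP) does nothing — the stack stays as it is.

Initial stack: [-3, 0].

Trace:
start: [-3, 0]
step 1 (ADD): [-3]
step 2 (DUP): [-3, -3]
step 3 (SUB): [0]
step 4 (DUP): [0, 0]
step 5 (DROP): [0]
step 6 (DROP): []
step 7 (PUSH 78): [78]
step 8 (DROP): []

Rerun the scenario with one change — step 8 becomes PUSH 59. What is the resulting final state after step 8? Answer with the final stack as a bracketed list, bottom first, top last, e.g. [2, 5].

[78, 59]

(re-executing from step 8 with the substitution; state before step 8: [78])
step 8 (PUSH 59): [78, 59]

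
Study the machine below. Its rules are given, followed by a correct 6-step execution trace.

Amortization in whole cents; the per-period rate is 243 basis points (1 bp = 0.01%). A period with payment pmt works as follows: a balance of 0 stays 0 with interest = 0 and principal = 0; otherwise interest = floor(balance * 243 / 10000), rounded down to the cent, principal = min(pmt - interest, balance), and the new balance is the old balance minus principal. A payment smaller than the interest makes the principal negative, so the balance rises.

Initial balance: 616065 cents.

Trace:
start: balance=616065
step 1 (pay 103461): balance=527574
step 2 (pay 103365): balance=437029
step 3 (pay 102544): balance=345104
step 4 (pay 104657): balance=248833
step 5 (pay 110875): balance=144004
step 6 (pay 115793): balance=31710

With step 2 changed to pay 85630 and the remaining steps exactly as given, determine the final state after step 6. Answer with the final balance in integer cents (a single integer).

51232

(re-executing from step 2 with the substitution; state before step 2: balance=527574)
step 2 (pay 85630): balance=454764
step 3 (pay 102544): balance=363270
step 4 (pay 104657): balance=267440
step 5 (pay 110875): balance=163063
step 6 (pay 115793): balance=51232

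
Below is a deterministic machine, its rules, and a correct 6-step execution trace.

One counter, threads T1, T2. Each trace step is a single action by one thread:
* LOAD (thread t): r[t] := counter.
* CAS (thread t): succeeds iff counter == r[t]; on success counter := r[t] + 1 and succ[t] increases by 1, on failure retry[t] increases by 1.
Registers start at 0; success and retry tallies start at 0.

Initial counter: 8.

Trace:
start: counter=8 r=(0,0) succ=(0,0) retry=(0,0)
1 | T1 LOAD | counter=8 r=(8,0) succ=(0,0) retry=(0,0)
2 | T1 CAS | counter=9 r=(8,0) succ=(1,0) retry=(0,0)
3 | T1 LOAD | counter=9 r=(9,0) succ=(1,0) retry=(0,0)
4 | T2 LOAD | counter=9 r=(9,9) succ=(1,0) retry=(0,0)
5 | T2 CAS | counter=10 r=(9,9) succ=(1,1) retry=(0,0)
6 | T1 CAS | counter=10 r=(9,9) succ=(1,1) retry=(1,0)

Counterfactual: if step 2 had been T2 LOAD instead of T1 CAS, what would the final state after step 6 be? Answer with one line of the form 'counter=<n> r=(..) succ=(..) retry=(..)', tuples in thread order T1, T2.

(re-executing from step 2 with the substitution; state before step 2: counter=8 r=(8,0) succ=(0,0) retry=(0,0))
2 | T2 LOAD | counter=8 r=(8,8) succ=(0,0) retry=(0,0)
3 | T1 LOAD | counter=8 r=(8,8) succ=(0,0) retry=(0,0)
4 | T2 LOAD | counter=8 r=(8,8) succ=(0,0) retry=(0,0)
5 | T2 CAS | counter=9 r=(8,8) succ=(0,1) retry=(0,0)
6 | T1 CAS | counter=9 r=(8,8) succ=(0,1) retry=(1,0)

counter=9 r=(8,8) succ=(0,1) retry=(1,0)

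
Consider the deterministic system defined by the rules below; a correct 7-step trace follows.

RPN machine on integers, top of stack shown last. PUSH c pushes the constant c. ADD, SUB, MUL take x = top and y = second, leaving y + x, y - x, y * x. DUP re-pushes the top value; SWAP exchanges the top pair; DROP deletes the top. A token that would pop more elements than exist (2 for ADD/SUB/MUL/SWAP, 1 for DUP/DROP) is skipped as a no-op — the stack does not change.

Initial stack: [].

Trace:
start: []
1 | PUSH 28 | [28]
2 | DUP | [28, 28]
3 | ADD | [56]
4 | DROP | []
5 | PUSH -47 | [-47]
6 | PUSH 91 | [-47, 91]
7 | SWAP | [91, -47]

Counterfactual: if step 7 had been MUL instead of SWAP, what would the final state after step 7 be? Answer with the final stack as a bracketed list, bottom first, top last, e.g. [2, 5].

[-4277]

(re-executing from step 7 with the substitution; state before step 7: [-47, 91])
7 | MUL | [-4277]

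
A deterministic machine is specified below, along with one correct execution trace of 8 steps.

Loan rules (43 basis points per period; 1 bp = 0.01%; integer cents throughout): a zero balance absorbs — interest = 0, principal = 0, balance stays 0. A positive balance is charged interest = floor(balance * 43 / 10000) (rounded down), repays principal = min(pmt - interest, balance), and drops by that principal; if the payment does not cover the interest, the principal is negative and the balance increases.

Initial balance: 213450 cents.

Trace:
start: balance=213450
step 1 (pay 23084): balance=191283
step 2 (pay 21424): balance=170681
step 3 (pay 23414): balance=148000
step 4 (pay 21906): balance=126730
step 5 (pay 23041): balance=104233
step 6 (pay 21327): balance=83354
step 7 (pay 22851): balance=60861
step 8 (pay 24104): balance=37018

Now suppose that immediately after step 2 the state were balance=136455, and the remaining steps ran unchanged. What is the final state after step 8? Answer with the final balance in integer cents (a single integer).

state after step 2 := balance=136455
step 3 (pay 23414): balance=113627
step 4 (pay 21906): balance=92209
step 5 (pay 23041): balance=69564
step 6 (pay 21327): balance=48536
step 7 (pay 22851): balance=25893
step 8 (pay 24104): balance=1900

1900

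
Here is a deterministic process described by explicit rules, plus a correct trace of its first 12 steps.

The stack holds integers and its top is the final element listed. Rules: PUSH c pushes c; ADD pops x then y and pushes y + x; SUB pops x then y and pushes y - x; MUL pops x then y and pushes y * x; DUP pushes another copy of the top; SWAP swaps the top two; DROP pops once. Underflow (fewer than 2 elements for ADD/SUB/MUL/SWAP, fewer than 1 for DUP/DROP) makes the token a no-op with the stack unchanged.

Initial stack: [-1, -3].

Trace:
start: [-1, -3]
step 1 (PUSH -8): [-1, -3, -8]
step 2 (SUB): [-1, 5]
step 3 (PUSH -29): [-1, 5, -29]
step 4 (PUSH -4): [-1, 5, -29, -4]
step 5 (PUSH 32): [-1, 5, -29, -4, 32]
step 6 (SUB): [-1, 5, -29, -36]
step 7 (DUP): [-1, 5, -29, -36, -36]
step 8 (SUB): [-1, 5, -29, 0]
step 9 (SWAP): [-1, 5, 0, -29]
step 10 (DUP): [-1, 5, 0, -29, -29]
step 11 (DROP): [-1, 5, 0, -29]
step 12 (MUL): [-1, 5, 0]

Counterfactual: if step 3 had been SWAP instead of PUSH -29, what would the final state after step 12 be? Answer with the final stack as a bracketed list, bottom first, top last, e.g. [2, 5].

[5, 0]

(re-executing from step 3 with the substitution; state before step 3: [-1, 5])
step 3 (SWAP): [5, -1]
step 4 (PUSH -4): [5, -1, -4]
step 5 (PUSH 32): [5, -1, -4, 32]
step 6 (SUB): [5, -1, -36]
step 7 (DUP): [5, -1, -36, -36]
step 8 (SUB): [5, -1, 0]
step 9 (SWAP): [5, 0, -1]
step 10 (DUP): [5, 0, -1, -1]
step 11 (DROP): [5, 0, -1]
step 12 (MUL): [5, 0]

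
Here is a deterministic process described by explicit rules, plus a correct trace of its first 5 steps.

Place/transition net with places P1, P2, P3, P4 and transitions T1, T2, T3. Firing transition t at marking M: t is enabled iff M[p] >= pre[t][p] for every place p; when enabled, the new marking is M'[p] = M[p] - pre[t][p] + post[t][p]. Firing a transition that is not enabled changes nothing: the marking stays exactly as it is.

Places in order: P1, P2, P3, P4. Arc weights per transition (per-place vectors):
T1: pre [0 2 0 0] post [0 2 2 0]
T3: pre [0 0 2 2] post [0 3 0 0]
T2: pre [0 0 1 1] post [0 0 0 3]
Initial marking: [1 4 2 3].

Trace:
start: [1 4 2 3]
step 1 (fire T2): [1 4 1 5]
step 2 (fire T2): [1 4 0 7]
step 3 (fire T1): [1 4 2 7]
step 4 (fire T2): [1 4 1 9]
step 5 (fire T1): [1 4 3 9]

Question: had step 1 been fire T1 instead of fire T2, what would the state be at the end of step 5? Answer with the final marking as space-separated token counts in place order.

1 4 6 7

(re-executing from step 1 with the substitution; state before step 1: [1 4 2 3])
step 1 (fire T1): [1 4 4 3]
step 2 (fire T2): [1 4 3 5]
step 3 (fire T1): [1 4 5 5]
step 4 (fire T2): [1 4 4 7]
step 5 (fire T1): [1 4 6 7]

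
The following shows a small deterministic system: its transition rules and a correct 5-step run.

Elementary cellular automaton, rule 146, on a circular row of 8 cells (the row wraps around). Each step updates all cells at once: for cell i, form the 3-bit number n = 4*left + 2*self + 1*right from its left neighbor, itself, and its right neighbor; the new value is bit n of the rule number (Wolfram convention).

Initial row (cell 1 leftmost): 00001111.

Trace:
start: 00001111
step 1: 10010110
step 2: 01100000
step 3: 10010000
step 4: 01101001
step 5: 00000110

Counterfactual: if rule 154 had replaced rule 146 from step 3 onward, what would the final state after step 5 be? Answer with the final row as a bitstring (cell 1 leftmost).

(re-executing steps 3..5 under rule 154; state before step 3: 01100000)
step 3: 11010000
step 4: 10001001
step 5: 01010111

01010111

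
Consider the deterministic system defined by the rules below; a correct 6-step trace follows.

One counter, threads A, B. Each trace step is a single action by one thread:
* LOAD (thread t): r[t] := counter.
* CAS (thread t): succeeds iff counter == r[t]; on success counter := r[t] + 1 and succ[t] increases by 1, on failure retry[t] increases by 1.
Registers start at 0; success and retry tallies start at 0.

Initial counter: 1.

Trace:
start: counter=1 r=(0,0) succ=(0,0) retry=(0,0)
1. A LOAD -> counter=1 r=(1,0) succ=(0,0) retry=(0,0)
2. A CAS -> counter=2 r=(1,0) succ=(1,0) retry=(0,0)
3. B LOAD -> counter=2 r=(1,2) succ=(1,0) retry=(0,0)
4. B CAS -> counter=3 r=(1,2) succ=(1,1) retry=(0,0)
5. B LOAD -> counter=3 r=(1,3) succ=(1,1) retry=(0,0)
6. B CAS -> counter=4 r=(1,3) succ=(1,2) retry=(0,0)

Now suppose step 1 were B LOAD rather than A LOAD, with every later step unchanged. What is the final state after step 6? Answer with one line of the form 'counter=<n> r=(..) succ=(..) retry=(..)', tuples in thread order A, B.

counter=3 r=(0,2) succ=(0,2) retry=(1,0)

(re-executing from step 1 with the substitution; state before step 1: counter=1 r=(0,0) succ=(0,0) retry=(0,0))
1. B LOAD -> counter=1 r=(0,1) succ=(0,0) retry=(0,0)
2. A CAS -> counter=1 r=(0,1) succ=(0,0) retry=(1,0)
3. B LOAD -> counter=1 r=(0,1) succ=(0,0) retry=(1,0)
4. B CAS -> counter=2 r=(0,1) succ=(0,1) retry=(1,0)
5. B LOAD -> counter=2 r=(0,2) succ=(0,1) retry=(1,0)
6. B CAS -> counter=3 r=(0,2) succ=(0,2) retry=(1,0)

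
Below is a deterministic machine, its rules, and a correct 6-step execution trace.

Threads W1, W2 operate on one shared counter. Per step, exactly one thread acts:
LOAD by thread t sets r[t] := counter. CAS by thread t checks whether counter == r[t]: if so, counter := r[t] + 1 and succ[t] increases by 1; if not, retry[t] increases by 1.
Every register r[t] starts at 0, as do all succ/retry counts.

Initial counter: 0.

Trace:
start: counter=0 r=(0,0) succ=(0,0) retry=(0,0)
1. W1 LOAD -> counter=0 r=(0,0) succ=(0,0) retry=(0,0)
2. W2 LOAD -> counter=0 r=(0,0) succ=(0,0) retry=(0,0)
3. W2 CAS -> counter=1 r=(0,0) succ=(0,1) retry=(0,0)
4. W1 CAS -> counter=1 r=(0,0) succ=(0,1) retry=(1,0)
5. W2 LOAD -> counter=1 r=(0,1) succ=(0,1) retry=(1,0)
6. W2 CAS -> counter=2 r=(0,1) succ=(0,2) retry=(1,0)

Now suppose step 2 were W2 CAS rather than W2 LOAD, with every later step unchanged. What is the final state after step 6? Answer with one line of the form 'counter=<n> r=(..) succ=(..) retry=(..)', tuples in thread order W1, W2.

counter=2 r=(0,1) succ=(0,2) retry=(1,1)

(re-executing from step 2 with the substitution; state before step 2: counter=0 r=(0,0) succ=(0,0) retry=(0,0))
2. W2 CAS -> counter=1 r=(0,0) succ=(0,1) retry=(0,0)
3. W2 CAS -> counter=1 r=(0,0) succ=(0,1) retry=(0,1)
4. W1 CAS -> counter=1 r=(0,0) succ=(0,1) retry=(1,1)
5. W2 LOAD -> counter=1 r=(0,1) succ=(0,1) retry=(1,1)
6. W2 CAS -> counter=2 r=(0,1) succ=(0,2) retry=(1,1)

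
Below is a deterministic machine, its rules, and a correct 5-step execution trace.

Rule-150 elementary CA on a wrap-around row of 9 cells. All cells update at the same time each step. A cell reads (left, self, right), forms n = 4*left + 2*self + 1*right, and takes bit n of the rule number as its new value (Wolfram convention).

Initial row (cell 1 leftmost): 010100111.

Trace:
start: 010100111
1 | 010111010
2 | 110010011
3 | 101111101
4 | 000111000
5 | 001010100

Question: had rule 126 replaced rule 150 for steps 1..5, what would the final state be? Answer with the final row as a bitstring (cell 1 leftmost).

(re-executing steps 1..5 under rule 126; state before step 1: 010100111)
1 | 111111101
2 | 000000111
3 | 100001101
4 | 110011111
5 | 011110000

011110000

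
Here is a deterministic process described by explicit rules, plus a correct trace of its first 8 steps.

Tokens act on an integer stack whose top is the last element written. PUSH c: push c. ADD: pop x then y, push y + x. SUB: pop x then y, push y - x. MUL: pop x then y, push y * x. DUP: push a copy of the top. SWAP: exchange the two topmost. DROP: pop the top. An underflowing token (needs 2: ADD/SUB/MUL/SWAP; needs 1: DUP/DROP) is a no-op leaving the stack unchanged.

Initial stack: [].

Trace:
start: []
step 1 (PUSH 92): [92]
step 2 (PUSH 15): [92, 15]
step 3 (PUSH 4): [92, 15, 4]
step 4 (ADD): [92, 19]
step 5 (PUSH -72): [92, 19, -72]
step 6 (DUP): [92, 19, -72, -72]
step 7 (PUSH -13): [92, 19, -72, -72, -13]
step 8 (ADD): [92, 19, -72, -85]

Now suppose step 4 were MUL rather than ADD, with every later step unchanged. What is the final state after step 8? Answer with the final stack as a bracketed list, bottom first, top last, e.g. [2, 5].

[92, 60, -72, -85]

(re-executing from step 4 with the substitution; state before step 4: [92, 15, 4])
step 4 (MUL): [92, 60]
step 5 (PUSH -72): [92, 60, -72]
step 6 (DUP): [92, 60, -72, -72]
step 7 (PUSH -13): [92, 60, -72, -72, -13]
step 8 (ADD): [92, 60, -72, -85]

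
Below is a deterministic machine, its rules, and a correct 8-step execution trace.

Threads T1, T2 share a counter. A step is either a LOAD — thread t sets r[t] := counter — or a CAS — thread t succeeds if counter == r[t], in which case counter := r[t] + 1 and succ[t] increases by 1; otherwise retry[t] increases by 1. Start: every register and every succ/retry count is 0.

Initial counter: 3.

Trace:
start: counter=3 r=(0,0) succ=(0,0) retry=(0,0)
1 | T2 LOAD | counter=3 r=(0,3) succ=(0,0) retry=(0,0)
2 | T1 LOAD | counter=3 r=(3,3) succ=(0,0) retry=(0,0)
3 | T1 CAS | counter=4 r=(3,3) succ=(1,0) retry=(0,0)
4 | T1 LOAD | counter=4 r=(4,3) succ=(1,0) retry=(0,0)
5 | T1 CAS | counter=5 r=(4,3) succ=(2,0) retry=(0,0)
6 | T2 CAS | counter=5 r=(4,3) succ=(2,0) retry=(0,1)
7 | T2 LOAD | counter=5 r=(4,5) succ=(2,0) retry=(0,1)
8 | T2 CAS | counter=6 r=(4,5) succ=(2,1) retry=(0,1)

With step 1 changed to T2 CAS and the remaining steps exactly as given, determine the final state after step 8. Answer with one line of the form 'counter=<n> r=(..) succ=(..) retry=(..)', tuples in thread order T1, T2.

(re-executing from step 1 with the substitution; state before step 1: counter=3 r=(0,0) succ=(0,0) retry=(0,0))
1 | T2 CAS | counter=3 r=(0,0) succ=(0,0) retry=(0,1)
2 | T1 LOAD | counter=3 r=(3,0) succ=(0,0) retry=(0,1)
3 | T1 CAS | counter=4 r=(3,0) succ=(1,0) retry=(0,1)
4 | T1 LOAD | counter=4 r=(4,0) succ=(1,0) retry=(0,1)
5 | T1 CAS | counter=5 r=(4,0) succ=(2,0) retry=(0,1)
6 | T2 CAS | counter=5 r=(4,0) succ=(2,0) retry=(0,2)
7 | T2 LOAD | counter=5 r=(4,5) succ=(2,0) retry=(0,2)
8 | T2 CAS | counter=6 r=(4,5) succ=(2,1) retry=(0,2)

counter=6 r=(4,5) succ=(2,1) retry=(0,2)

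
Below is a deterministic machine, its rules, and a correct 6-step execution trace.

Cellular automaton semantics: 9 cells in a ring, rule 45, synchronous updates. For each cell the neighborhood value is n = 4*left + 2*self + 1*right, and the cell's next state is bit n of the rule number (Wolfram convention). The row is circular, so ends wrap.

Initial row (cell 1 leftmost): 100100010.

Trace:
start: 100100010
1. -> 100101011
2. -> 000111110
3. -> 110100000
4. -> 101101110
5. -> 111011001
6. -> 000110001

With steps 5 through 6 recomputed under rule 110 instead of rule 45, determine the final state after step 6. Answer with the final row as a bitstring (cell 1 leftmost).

000001110

(re-executing steps 5..6 under rule 110; state before step 5: 101101110)
5. -> 111111011
6. -> 000001110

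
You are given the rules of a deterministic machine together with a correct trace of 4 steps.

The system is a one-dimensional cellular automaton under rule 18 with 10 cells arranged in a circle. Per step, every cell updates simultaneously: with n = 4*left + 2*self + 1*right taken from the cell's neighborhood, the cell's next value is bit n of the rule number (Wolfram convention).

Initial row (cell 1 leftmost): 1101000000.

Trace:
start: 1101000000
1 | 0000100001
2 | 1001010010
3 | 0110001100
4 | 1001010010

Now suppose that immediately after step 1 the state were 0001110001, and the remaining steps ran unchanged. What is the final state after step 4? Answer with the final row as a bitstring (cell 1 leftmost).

0010001000

state after step 1 := 0001110001
2 | 1010001010
3 | 0001010000
4 | 0010001000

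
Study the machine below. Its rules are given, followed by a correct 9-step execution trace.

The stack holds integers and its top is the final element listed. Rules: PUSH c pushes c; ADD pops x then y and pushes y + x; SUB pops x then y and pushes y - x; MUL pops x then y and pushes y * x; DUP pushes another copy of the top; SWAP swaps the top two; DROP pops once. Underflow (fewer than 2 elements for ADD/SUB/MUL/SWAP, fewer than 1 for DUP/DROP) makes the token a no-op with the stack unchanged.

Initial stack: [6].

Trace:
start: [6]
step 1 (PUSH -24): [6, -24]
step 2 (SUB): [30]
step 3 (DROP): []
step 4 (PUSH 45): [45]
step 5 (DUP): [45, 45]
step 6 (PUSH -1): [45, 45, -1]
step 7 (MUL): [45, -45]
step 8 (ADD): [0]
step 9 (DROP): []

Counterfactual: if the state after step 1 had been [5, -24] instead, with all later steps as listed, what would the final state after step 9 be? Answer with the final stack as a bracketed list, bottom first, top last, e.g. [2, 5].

[]

state after step 1 := [5, -24]
step 2 (SUB): [29]
step 3 (DROP): []
step 4 (PUSH 45): [45]
step 5 (DUP): [45, 45]
step 6 (PUSH -1): [45, 45, -1]
step 7 (MUL): [45, -45]
step 8 (ADD): [0]
step 9 (DROP): []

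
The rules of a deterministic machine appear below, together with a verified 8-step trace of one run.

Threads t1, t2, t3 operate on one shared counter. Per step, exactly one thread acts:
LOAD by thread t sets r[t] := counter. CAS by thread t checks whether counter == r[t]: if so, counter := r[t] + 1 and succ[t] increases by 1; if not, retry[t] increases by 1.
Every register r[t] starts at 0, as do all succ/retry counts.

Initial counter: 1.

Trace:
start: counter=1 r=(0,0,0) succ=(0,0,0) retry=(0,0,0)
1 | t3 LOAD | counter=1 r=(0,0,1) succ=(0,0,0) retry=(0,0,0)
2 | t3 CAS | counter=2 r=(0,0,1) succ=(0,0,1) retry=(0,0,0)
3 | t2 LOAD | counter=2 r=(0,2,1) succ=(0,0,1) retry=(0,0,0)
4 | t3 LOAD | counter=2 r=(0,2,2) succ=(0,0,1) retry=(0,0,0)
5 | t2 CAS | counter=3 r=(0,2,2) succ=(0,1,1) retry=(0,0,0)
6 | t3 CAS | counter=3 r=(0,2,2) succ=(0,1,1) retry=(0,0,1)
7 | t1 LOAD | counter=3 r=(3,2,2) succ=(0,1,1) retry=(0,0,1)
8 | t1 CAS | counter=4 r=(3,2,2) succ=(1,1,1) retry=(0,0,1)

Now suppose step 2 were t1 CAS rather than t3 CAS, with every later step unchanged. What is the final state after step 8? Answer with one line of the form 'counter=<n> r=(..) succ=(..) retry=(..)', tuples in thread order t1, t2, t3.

counter=3 r=(2,1,1) succ=(1,1,0) retry=(1,0,1)

(re-executing from step 2 with the substitution; state before step 2: counter=1 r=(0,0,1) succ=(0,0,0) retry=(0,0,0))
2 | t1 CAS | counter=1 r=(0,0,1) succ=(0,0,0) retry=(1,0,0)
3 | t2 LOAD | counter=1 r=(0,1,1) succ=(0,0,0) retry=(1,0,0)
4 | t3 LOAD | counter=1 r=(0,1,1) succ=(0,0,0) retry=(1,0,0)
5 | t2 CAS | counter=2 r=(0,1,1) succ=(0,1,0) retry=(1,0,0)
6 | t3 CAS | counter=2 r=(0,1,1) succ=(0,1,0) retry=(1,0,1)
7 | t1 LOAD | counter=2 r=(2,1,1) succ=(0,1,0) retry=(1,0,1)
8 | t1 CAS | counter=3 r=(2,1,1) succ=(1,1,0) retry=(1,0,1)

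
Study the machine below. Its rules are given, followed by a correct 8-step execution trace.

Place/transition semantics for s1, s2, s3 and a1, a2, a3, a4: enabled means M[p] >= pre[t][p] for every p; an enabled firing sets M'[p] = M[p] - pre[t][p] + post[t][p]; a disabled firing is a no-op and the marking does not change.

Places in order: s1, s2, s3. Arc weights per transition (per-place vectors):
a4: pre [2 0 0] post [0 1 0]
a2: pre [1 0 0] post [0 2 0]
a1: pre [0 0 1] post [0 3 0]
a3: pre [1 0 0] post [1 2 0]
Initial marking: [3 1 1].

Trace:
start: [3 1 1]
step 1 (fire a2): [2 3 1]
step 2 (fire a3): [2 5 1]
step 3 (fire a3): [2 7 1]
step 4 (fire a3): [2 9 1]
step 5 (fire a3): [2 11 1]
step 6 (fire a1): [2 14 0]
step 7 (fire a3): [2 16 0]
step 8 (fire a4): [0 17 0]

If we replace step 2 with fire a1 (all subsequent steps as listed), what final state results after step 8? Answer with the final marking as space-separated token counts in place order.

(re-executing from step 2 with the substitution; state before step 2: [2 3 1])
step 2 (fire a1): [2 6 0]
step 3 (fire a3): [2 8 0]
step 4 (fire a3): [2 10 0]
step 5 (fire a3): [2 12 0]
step 6 (fire a1): [2 12 0]
step 7 (fire a3): [2 14 0]
step 8 (fire a4): [0 15 0]

0 15 0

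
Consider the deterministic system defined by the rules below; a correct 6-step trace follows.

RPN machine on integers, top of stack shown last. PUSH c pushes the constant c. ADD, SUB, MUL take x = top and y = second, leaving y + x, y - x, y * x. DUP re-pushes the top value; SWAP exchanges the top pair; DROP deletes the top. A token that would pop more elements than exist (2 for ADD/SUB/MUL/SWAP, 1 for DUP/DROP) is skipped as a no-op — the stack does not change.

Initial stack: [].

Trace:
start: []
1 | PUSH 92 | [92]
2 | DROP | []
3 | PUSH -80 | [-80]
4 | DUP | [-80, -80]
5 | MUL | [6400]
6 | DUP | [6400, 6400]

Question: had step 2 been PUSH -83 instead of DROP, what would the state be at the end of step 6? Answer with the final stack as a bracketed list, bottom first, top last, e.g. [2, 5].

(re-executing from step 2 with the substitution; state before step 2: [92])
2 | PUSH -83 | [92, -83]
3 | PUSH -80 | [92, -83, -80]
4 | DUP | [92, -83, -80, -80]
5 | MUL | [92, -83, 6400]
6 | DUP | [92, -83, 6400, 6400]

[92, -83, 6400, 6400]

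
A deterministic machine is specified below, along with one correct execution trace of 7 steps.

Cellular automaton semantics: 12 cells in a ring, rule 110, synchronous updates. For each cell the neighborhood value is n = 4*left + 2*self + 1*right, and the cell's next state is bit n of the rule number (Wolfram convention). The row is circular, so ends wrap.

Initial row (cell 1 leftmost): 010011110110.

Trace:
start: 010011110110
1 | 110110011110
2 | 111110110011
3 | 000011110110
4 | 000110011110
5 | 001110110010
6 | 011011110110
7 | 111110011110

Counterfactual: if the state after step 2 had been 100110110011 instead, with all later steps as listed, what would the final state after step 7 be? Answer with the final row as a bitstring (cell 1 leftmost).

state after step 2 := 100110110011
3 | 101111110110
4 | 111000011111
5 | 001000110000
6 | 011001110000
7 | 111011010000

111011010000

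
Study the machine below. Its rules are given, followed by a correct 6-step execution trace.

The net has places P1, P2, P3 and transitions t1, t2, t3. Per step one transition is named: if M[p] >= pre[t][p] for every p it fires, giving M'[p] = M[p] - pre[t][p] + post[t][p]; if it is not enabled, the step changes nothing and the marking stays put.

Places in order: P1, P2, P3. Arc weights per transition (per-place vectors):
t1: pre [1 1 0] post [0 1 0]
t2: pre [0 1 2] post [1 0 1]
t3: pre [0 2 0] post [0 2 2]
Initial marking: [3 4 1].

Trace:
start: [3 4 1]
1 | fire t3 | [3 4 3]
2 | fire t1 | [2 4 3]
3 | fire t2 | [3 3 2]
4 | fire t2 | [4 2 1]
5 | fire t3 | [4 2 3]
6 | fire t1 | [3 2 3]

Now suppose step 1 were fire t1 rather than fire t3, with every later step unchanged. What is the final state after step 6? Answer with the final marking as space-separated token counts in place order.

(re-executing from step 1 with the substitution; state before step 1: [3 4 1])
1 | fire t1 | [2 4 1]
2 | fire t1 | [1 4 1]
3 | fire t2 | [1 4 1]
4 | fire t2 | [1 4 1]
5 | fire t3 | [1 4 3]
6 | fire t1 | [0 4 3]

0 4 3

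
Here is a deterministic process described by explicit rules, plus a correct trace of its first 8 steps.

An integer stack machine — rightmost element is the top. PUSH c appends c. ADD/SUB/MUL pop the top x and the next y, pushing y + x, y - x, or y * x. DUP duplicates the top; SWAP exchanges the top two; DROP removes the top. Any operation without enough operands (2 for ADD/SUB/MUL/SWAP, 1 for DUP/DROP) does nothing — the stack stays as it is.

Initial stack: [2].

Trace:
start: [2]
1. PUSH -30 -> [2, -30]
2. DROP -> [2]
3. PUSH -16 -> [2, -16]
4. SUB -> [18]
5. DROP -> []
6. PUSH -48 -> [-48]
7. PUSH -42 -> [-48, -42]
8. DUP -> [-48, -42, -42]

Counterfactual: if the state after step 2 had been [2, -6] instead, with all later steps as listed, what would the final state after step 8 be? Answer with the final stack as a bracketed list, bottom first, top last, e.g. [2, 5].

state after step 2 := [2, -6]
3. PUSH -16 -> [2, -6, -16]
4. SUB -> [2, 10]
5. DROP -> [2]
6. PUSH -48 -> [2, -48]
7. PUSH -42 -> [2, -48, -42]
8. DUP -> [2, -48, -42, -42]

[2, -48, -42, -42]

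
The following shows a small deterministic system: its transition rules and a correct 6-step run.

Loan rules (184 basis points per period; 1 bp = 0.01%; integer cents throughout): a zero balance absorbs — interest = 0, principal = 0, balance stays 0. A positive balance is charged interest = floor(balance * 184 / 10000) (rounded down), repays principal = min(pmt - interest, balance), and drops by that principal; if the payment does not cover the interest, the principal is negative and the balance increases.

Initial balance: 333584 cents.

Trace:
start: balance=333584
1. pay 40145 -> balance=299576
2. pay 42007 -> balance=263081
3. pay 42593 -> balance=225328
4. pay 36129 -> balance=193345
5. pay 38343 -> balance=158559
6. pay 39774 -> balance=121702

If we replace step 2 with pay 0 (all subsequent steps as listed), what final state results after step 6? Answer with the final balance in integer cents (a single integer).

166887

(re-executing from step 2 with the substitution; state before step 2: balance=299576)
2. pay 0 -> balance=305088
3. pay 42593 -> balance=268108
4. pay 36129 -> balance=236912
5. pay 38343 -> balance=202928
6. pay 39774 -> balance=166887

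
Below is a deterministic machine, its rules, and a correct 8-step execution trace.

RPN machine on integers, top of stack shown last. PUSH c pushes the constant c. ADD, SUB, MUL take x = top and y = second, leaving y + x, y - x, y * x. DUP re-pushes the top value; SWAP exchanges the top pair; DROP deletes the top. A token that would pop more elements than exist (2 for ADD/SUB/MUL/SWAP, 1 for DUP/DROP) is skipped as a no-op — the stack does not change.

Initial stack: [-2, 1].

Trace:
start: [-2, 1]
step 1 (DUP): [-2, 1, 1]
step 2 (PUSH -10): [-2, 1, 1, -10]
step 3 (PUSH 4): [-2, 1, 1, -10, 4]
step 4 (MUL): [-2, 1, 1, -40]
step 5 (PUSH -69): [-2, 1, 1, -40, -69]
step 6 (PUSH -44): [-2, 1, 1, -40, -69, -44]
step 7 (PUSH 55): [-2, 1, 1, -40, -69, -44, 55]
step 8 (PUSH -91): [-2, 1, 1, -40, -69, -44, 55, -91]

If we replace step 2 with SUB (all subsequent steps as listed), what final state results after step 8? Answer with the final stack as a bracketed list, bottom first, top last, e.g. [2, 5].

(re-executing from step 2 with the substitution; state before step 2: [-2, 1, 1])
step 2 (SUB): [-2, 0]
step 3 (PUSH 4): [-2, 0, 4]
step 4 (MUL): [-2, 0]
step 5 (PUSH -69): [-2, 0, -69]
step 6 (PUSH -44): [-2, 0, -69, -44]
step 7 (PUSH 55): [-2, 0, -69, -44, 55]
step 8 (PUSH -91): [-2, 0, -69, -44, 55, -91]

[-2, 0, -69, -44, 55, -91]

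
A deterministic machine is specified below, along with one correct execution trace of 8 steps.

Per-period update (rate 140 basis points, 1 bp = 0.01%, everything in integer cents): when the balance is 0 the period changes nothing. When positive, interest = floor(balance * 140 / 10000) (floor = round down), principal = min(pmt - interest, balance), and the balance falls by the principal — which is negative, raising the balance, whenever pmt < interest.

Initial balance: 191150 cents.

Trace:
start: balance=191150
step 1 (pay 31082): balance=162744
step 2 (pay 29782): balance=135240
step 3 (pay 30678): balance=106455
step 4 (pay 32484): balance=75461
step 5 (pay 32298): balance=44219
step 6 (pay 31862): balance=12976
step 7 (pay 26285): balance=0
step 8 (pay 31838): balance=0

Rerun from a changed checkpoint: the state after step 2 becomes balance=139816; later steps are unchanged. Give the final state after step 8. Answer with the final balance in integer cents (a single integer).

0

state after step 2 := balance=139816
step 3 (pay 30678): balance=111095
step 4 (pay 32484): balance=80166
step 5 (pay 32298): balance=48990
step 6 (pay 31862): balance=17813
step 7 (pay 26285): balance=0
step 8 (pay 31838): balance=0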